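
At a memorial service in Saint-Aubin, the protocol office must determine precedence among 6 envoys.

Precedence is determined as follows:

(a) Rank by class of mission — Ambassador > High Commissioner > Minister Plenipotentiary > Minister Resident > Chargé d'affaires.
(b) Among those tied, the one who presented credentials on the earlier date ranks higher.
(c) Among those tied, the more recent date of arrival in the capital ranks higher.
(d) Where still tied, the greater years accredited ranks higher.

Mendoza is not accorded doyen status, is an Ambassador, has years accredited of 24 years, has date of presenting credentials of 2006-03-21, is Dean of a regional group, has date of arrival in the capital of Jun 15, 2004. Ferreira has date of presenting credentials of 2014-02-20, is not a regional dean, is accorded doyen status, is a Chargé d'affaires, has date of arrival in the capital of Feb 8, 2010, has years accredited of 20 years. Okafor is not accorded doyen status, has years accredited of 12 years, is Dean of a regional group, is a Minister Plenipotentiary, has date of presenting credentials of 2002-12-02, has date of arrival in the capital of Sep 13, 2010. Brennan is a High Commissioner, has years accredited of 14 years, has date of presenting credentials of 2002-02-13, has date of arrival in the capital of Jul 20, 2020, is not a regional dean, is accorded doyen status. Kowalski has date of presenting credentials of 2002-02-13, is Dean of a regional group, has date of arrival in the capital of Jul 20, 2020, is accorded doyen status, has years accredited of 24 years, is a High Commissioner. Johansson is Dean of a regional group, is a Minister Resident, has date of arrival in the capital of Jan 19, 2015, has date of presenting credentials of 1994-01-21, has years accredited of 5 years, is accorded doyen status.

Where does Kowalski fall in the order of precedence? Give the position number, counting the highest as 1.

By class of mission: Mendoza (Ambassador); then Kowalski and Brennan (High Commissioner); then Okafor (Minister Plenipotentiary); then Johansson (Minister Resident); then Ferreira (Chargé d'affaires).
Kowalski and Brennan both have date of presenting credentials 2002-02-13, so the next rule applies.
Kowalski and Brennan both have date of arrival in the capital Jul 20, 2020, so the next rule applies.
Among Kowalski and Brennan, by years accredited (higher first): Kowalski (24 years) before Brennan (14 years).
Order: Mendoza, Kowalski, Brennan, Okafor, Johansson, Ferreira. So position 2.

2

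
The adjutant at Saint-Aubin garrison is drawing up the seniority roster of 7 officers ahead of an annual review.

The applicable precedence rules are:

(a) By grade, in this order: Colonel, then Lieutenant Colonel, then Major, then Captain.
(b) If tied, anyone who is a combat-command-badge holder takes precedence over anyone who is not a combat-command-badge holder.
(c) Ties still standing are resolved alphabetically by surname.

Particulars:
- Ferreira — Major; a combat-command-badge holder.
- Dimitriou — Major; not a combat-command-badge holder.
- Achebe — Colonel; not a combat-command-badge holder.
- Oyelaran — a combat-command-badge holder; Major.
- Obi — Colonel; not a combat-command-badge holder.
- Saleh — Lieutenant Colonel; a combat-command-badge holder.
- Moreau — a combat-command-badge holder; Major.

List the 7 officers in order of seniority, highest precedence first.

Achebe, Obi, Saleh, Ferreira, Moreau, Oyelaran, Dimitriou

By grade: Achebe and Obi (Colonel); then Saleh (Lieutenant Colonel); then Ferreira, Moreau, Oyelaran and Dimitriou (Major).
Achebe and Obi are each not a combat-command-badge holder, so the next rule applies.
Among Achebe and Obi, alphabetically by surname: Achebe before Obi.
Among Ferreira, Moreau, Oyelaran and Dimitriou, a combat-command-badge holder before not a combat-command-badge holder: Ferreira, Moreau and Oyelaran (a combat-command-badge holder) before Dimitriou (not a combat-command-badge holder).
Among Ferreira, Moreau and Oyelaran, alphabetically by surname: Ferreira before Moreau before Oyelaran.
Full order: Achebe, Obi, Saleh, Ferreira, Moreau, Oyelaran, Dimitriou.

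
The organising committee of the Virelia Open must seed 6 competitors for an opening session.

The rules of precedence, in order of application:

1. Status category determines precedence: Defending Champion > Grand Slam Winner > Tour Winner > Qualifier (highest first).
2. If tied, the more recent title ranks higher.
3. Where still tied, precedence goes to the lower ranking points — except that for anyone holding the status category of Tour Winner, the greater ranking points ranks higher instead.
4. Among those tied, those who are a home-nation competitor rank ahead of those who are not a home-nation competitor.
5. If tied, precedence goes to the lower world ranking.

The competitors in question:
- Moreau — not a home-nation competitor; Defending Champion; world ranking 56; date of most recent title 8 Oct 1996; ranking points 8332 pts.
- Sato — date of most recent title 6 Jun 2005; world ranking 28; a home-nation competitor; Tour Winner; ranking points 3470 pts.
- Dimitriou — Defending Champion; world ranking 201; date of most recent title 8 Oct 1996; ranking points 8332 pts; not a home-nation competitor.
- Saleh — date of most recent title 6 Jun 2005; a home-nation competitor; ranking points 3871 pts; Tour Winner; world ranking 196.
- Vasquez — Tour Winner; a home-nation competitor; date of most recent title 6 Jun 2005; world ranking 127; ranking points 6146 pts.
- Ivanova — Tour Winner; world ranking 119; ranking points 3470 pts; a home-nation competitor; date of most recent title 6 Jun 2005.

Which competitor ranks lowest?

Ivanova

By status category: Moreau and Dimitriou (Defending Champion); then Vasquez, Saleh, Sato and Ivanova (Tour Winner).
Moreau and Dimitriou both have date of most recent title 8 Oct 1996, so the next rule applies.
Moreau and Dimitriou both have ranking points 8332 pts, so the next rule applies.
Moreau and Dimitriou are each not a home-nation competitor, so the next rule applies.
Among Moreau and Dimitriou, by world ranking (lower first): Moreau (56) before Dimitriou (201).
Vasquez, Saleh, Sato and Ivanova all have date of most recent title 6 Jun 2005, so the next rule applies.
Among Vasquez, Saleh, Sato and Ivanova, by ranking points (higher first) (reversed rule for this group): Vasquez (6146 pts) before Saleh (3871 pts) before Sato and Ivanova (3470 pts).
Sato and Ivanova are each a home-nation competitor, so the next rule applies.
Among Sato and Ivanova, by world ranking (lower first): Sato (28) before Ivanova (119).
Order: Moreau, Dimitriou, Vasquez, Saleh, Sato, Ivanova.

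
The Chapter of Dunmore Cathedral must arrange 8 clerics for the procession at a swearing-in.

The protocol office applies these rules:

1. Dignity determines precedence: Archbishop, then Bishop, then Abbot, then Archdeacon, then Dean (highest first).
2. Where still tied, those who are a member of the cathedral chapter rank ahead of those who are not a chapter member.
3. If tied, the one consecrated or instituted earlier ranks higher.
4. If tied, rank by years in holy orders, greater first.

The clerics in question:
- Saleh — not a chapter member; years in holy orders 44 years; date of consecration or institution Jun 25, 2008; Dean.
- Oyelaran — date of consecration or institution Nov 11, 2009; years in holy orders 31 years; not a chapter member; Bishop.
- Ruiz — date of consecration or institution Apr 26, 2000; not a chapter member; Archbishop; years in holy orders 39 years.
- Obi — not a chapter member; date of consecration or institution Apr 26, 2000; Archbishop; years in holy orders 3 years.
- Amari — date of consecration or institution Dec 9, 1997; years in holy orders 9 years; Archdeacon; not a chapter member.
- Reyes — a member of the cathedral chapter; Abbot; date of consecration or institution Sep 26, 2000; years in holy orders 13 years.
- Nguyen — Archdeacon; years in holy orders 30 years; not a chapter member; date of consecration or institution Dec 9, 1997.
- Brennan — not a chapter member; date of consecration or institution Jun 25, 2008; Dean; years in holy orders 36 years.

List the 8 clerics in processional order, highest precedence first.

Ruiz, Obi, Oyelaran, Reyes, Nguyen, Amari, Saleh, Brennan

By dignity: Ruiz and Obi (Archbishop); then Oyelaran (Bishop); then Reyes (Abbot); then Nguyen and Amari (Archdeacon); then Saleh and Brennan (Dean).
Ruiz and Obi are each not a chapter member, so the next rule applies.
Ruiz and Obi both have date of consecration or institution Apr 26, 2000, so the next rule applies.
Among Ruiz and Obi, by years in holy orders (higher first): Ruiz (39 years) before Obi (3 years).
Nguyen and Amari are each not a chapter member, so the next rule applies.
Nguyen and Amari both have date of consecration or institution Dec 9, 1997, so the next rule applies.
Among Nguyen and Amari, by years in holy orders (higher first): Nguyen (30 years) before Amari (9 years).
Saleh and Brennan are each not a chapter member, so the next rule applies.
Saleh and Brennan both have date of consecration or institution Jun 25, 2008, so the next rule applies.
Among Saleh and Brennan, by years in holy orders (higher first): Saleh (44 years) before Brennan (36 years).
Full order: Ruiz, Obi, Oyelaran, Reyes, Nguyen, Amari, Saleh, Brennan.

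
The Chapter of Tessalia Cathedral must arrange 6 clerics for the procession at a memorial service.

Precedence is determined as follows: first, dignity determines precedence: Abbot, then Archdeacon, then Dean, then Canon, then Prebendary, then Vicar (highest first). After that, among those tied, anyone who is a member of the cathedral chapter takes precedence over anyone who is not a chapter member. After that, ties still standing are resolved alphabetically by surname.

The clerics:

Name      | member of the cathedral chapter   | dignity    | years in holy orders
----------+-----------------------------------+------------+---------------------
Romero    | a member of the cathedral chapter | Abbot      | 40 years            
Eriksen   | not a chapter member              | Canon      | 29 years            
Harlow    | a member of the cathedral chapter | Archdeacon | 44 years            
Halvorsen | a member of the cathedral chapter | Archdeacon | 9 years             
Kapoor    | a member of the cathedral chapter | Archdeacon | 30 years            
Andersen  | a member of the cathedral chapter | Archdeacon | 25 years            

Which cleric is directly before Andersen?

By dignity: Romero (Abbot); then Andersen, Halvorsen, Harlow and Kapoor (Archdeacon); then Eriksen (Canon).
Andersen, Halvorsen, Harlow and Kapoor are each a member of the cathedral chapter, so the next rule applies.
Among Andersen, Halvorsen, Harlow and Kapoor, alphabetically by surname: Andersen before Halvorsen before Harlow before Kapoor.
Order: Romero, Andersen, Halvorsen, Harlow, Kapoor, Eriksen.

Romero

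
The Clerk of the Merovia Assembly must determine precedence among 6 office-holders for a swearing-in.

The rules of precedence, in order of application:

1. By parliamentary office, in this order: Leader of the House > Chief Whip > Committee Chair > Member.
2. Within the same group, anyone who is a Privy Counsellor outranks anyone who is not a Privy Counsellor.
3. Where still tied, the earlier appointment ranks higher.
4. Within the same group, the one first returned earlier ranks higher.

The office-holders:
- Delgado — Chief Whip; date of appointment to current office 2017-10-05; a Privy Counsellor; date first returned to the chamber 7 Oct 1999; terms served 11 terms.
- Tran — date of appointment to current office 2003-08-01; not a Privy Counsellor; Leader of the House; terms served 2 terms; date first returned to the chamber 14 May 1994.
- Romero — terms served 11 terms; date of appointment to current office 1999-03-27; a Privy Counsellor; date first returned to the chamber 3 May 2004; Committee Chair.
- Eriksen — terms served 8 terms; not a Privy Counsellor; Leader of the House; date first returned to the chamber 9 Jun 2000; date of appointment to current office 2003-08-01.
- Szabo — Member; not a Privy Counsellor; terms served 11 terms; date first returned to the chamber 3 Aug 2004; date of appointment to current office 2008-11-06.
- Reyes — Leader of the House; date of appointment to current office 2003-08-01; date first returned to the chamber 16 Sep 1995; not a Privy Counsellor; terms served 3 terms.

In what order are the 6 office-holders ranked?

By parliamentary office: Tran, Reyes and Eriksen (Leader of the House); then Delgado (Chief Whip); then Romero (Committee Chair); then Szabo (Member).
Tran, Reyes and Eriksen are each not a Privy Counsellor, so the next rule applies.
Tran, Reyes and Eriksen all have date of appointment to current office 2003-08-01, so the next rule applies.
Among Tran, Reyes and Eriksen, by date first returned to the chamber (earlier first): Tran (14 May 1994) before Reyes (16 Sep 1995) before Eriksen (9 Jun 2000).
Full order: Tran, Reyes, Eriksen, Delgado, Romero, Szabo.

Tran, Reyes, Eriksen, Delgado, Romero, Szabo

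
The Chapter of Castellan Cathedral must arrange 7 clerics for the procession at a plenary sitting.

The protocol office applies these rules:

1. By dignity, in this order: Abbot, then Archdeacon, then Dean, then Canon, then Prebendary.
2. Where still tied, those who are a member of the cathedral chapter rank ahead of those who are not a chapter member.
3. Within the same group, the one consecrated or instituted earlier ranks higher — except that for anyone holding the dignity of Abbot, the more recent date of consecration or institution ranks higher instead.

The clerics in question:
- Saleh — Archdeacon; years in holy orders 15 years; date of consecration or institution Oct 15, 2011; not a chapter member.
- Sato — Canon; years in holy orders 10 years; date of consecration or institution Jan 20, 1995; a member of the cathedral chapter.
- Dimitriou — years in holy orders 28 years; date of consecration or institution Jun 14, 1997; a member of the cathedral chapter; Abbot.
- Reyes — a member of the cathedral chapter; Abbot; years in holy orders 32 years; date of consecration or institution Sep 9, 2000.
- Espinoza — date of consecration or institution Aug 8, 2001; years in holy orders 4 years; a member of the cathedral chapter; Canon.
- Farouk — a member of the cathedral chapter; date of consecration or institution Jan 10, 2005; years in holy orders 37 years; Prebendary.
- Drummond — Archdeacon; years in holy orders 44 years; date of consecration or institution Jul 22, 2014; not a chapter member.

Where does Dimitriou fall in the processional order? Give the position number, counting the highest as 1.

2

By dignity: Reyes and Dimitriou (Abbot); then Saleh and Drummond (Archdeacon); then Sato and Espinoza (Canon); then Farouk (Prebendary).
Reyes and Dimitriou are each a member of the cathedral chapter, so the next rule applies.
Among Reyes and Dimitriou, by date of consecration or institution (later first) (reversed rule for this group): Reyes (Sep 9, 2000) before Dimitriou (Jun 14, 1997).
Saleh and Drummond are each not a chapter member, so the next rule applies.
Among Saleh and Drummond, by date of consecration or institution (earlier first): Saleh (Oct 15, 2011) before Drummond (Jul 22, 2014).
Sato and Espinoza are each a member of the cathedral chapter, so the next rule applies.
Among Sato and Espinoza, by date of consecration or institution (earlier first): Sato (Jan 20, 1995) before Espinoza (Aug 8, 2001).
Order: Reyes, Dimitriou, Saleh, Drummond, Sato, Espinoza, Farouk. So position 2.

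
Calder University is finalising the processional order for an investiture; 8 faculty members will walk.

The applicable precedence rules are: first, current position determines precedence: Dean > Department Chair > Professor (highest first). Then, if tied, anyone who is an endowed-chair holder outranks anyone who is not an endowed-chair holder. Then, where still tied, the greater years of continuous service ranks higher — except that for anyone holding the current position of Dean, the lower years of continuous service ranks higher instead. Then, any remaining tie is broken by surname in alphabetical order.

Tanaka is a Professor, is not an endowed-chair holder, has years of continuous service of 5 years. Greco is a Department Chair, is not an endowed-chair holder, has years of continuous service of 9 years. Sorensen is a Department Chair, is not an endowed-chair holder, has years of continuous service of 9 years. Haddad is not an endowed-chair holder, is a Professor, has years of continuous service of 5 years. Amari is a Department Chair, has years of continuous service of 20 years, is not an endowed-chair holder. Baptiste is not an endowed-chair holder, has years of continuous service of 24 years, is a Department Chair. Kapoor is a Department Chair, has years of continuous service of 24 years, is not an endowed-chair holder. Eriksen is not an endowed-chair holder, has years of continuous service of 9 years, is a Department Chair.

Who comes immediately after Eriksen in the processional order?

Greco

By current position: Baptiste, Kapoor, Amari, Eriksen, Greco and Sorensen (Department Chair); then Haddad and Tanaka (Professor).
Baptiste, Kapoor, Amari, Eriksen, Greco and Sorensen are each not an endowed-chair holder, so the next rule applies.
Among Baptiste, Kapoor, Amari, Eriksen, Greco and Sorensen, by years of continuous service (higher first): Baptiste and Kapoor (24 years) before Amari (20 years) before Eriksen, Greco and Sorensen (9 years).
Among Baptiste and Kapoor, alphabetically by surname: Baptiste before Kapoor.
Among Eriksen, Greco and Sorensen, alphabetically by surname: Eriksen before Greco before Sorensen.
Haddad and Tanaka are each not an endowed-chair holder, so the next rule applies.
Haddad and Tanaka both have years of continuous service 5 years, so the next rule applies.
Among Haddad and Tanaka, alphabetically by surname: Haddad before Tanaka.
Order: Baptiste, Kapoor, Amari, Eriksen, Greco, Sorensen, Haddad, Tanaka.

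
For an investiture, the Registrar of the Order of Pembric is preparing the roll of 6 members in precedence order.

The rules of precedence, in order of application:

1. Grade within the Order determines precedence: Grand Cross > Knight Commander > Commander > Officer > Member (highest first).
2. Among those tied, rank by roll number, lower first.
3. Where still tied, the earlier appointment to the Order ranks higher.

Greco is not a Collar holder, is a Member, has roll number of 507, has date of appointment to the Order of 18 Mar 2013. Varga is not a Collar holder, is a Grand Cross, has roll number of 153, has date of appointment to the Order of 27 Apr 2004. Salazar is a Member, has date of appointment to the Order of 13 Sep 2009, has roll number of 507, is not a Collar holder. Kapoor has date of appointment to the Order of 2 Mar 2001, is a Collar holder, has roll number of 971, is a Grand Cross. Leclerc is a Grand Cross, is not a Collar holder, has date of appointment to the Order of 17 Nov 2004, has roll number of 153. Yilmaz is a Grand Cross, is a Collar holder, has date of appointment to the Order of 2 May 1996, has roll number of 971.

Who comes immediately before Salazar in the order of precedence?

Kapoor

By grade within the Order: Varga, Leclerc, Yilmaz and Kapoor (Grand Cross); then Salazar and Greco (Member).
Among Varga, Leclerc, Yilmaz and Kapoor, by roll number (lower first): Varga and Leclerc (153) before Yilmaz and Kapoor (971).
Among Varga and Leclerc, by date of appointment to the Order (earlier first): Varga (27 Apr 2004) before Leclerc (17 Nov 2004).
Among Yilmaz and Kapoor, by date of appointment to the Order (earlier first): Yilmaz (2 May 1996) before Kapoor (2 Mar 2001).
Salazar and Greco both have roll number 507, so the next rule applies.
Among Salazar and Greco, by date of appointment to the Order (earlier first): Salazar (13 Sep 2009) before Greco (18 Mar 2013).
Order: Varga, Leclerc, Yilmaz, Kapoor, Salazar, Greco.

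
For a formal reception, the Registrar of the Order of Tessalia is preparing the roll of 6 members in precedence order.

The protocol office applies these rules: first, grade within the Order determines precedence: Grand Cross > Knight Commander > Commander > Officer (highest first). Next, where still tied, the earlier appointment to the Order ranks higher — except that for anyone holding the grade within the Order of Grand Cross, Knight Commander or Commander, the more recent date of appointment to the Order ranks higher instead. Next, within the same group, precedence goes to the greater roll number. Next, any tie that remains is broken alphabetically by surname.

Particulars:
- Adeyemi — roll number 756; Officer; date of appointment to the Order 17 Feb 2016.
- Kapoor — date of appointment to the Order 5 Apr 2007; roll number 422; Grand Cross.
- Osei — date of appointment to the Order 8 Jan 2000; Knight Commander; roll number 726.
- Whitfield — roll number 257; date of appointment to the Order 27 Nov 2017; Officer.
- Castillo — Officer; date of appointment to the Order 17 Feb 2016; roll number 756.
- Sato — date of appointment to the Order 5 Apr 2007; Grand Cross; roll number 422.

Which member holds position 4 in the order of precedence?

Adeyemi

By grade within the Order: Kapoor and Sato (Grand Cross); then Osei (Knight Commander); then Adeyemi, Castillo and Whitfield (Officer).
Kapoor and Sato both have date of appointment to the Order 5 Apr 2007, so the next rule applies.
Kapoor and Sato both have roll number 422, so the next rule applies.
Among Kapoor and Sato, alphabetically by surname: Kapoor before Sato.
Among Adeyemi, Castillo and Whitfield, by date of appointment to the Order (earlier first): Adeyemi and Castillo (17 Feb 2016) before Whitfield (27 Nov 2017).
Adeyemi and Castillo both have roll number 756, so the next rule applies.
Among Adeyemi and Castillo, alphabetically by surname: Adeyemi before Castillo.
Order: Kapoor, Sato, Osei, Adeyemi, Castillo, Whitfield.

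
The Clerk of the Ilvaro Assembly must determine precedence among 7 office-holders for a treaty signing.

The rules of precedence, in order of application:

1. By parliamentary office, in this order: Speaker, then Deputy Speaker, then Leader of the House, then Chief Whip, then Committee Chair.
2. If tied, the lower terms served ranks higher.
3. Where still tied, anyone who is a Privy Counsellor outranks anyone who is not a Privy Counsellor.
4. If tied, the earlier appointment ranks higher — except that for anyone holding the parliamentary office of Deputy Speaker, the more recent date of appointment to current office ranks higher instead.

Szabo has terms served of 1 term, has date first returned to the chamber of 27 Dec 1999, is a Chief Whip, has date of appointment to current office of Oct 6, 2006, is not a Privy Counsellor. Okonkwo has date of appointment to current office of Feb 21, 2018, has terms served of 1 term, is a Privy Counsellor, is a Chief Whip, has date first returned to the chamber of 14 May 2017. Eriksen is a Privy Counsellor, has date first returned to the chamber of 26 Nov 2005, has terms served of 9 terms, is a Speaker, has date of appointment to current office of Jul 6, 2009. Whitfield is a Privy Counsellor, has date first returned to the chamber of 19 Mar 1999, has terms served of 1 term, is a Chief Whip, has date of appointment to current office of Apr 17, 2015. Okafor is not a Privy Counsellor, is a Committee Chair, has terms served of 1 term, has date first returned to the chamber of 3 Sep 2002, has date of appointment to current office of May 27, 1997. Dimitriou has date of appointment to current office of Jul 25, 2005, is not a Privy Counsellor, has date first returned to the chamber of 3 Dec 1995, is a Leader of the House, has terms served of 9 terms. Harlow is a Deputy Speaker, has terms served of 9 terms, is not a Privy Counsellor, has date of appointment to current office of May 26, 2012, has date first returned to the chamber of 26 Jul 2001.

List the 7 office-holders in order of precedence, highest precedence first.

By parliamentary office: Eriksen (Speaker); then Harlow (Deputy Speaker); then Dimitriou (Leader of the House); then Whitfield, Okonkwo and Szabo (Chief Whip); then Okafor (Committee Chair).
Whitfield, Okonkwo and Szabo all have terms served 1 term, so the next rule applies.
Among Whitfield, Okonkwo and Szabo, a Privy Counsellor before not a Privy Counsellor: Whitfield and Okonkwo (a Privy Counsellor) before Szabo (not a Privy Counsellor).
Among Whitfield and Okonkwo, by date of appointment to current office (earlier first): Whitfield (Apr 17, 2015) before Okonkwo (Feb 21, 2018).
Full order: Eriksen, Harlow, Dimitriou, Whitfield, Okonkwo, Szabo, Okafor.

Eriksen, Harlow, Dimitriou, Whitfield, Okonkwo, Szabo, Okafor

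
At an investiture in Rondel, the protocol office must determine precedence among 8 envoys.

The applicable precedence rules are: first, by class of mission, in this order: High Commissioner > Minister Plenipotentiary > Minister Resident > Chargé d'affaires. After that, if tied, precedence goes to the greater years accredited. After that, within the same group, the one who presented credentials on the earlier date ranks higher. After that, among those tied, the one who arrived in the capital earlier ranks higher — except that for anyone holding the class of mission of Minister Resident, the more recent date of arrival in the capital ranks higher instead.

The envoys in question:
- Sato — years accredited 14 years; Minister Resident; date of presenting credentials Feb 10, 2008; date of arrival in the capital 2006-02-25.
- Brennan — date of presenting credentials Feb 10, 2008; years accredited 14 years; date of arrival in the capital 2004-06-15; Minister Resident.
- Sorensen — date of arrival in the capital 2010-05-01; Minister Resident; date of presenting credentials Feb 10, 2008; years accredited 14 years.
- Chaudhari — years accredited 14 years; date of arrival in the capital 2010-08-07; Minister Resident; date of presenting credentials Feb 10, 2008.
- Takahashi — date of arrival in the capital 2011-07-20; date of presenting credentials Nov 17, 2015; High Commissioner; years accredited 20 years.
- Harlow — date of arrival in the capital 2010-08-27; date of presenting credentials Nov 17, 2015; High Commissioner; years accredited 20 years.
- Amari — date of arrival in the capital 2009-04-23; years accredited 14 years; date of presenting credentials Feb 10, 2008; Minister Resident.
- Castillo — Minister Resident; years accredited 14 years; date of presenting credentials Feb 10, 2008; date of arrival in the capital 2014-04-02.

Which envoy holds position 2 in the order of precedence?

Takahashi

By class of mission: Harlow and Takahashi (High Commissioner); then Castillo, Chaudhari, Sorensen, Amari, Sato and Brennan (Minister Resident).
Harlow and Takahashi both have years accredited 20 years, so the next rule applies.
Harlow and Takahashi both have date of presenting credentials Nov 17, 2015, so the next rule applies.
Among Harlow and Takahashi, by date of arrival in the capital (earlier first): Harlow (2010-08-27) before Takahashi (2011-07-20).
Castillo, Chaudhari, Sorensen, Amari, Sato and Brennan all have years accredited 14 years, so the next rule applies.
Castillo, Chaudhari, Sorensen, Amari, Sato and Brennan all have date of presenting credentials Feb 10, 2008, so the next rule applies.
Among Castillo, Chaudhari, Sorensen, Amari, Sato and Brennan, by date of arrival in the capital (later first) (reversed rule for this group): Castillo (2014-04-02) before Chaudhari (2010-08-07) before Sorensen (2010-05-01) before Amari (2009-04-23) before Sato (2006-02-25) before Brennan (2004-06-15).
Order: Harlow, Takahashi, Castillo, Chaudhari, Sorensen, Amari, Sato, Brennan.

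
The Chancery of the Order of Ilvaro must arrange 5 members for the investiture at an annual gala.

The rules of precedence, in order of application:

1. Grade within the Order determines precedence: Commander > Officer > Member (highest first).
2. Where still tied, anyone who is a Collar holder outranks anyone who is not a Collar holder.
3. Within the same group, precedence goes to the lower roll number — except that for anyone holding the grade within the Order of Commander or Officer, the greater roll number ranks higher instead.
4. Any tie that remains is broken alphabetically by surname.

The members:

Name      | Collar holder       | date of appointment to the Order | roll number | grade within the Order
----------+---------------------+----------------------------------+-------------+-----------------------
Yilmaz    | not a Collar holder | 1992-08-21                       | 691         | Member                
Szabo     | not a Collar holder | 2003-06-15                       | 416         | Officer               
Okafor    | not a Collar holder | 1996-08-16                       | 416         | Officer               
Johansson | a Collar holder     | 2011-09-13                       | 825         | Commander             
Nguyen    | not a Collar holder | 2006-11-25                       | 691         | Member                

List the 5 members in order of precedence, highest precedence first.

By grade within the Order: Johansson (Commander); then Okafor and Szabo (Officer); then Nguyen and Yilmaz (Member).
Okafor and Szabo are each not a Collar holder, so the next rule applies.
Okafor and Szabo both have roll number 416, so the next rule applies.
Among Okafor and Szabo, alphabetically by surname: Okafor before Szabo.
Nguyen and Yilmaz are each not a Collar holder, so the next rule applies.
Nguyen and Yilmaz both have roll number 691, so the next rule applies.
Among Nguyen and Yilmaz, alphabetically by surname: Nguyen before Yilmaz.
Full order: Johansson, Okafor, Szabo, Nguyen, Yilmaz.

Johansson, Okafor, Szabo, Nguyen, Yilmaz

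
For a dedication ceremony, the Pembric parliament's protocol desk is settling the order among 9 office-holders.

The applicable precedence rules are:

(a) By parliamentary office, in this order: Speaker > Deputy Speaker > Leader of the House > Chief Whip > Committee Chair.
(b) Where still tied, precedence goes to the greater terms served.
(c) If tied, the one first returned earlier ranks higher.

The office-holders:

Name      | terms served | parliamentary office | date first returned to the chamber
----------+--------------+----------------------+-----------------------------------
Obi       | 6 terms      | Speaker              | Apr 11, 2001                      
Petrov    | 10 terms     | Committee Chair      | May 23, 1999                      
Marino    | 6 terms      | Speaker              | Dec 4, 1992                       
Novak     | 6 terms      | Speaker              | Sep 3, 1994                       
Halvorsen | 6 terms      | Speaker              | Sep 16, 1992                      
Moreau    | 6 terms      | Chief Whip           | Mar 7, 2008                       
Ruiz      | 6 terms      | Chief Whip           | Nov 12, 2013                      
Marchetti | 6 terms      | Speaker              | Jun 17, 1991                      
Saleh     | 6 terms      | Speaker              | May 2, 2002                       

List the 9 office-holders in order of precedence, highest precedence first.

By parliamentary office: Marchetti, Halvorsen, Marino, Novak, Obi and Saleh (Speaker); then Moreau and Ruiz (Chief Whip); then Petrov (Committee Chair).
Marchetti, Halvorsen, Marino, Novak, Obi and Saleh all have terms served 6 terms, so the next rule applies.
Among Marchetti, Halvorsen, Marino, Novak, Obi and Saleh, by date first returned to the chamber (earlier first): Marchetti (Jun 17, 1991) before Halvorsen (Sep 16, 1992) before Marino (Dec 4, 1992) before Novak (Sep 3, 1994) before Obi (Apr 11, 2001) before Saleh (May 2, 2002).
Moreau and Ruiz both have terms served 6 terms, so the next rule applies.
Among Moreau and Ruiz, by date first returned to the chamber (earlier first): Moreau (Mar 7, 2008) before Ruiz (Nov 12, 2013).
Full order: Marchetti, Halvorsen, Marino, Novak, Obi, Saleh, Moreau, Ruiz, Petrov.

Marchetti, Halvorsen, Marino, Novak, Obi, Saleh, Moreau, Ruiz, Petrov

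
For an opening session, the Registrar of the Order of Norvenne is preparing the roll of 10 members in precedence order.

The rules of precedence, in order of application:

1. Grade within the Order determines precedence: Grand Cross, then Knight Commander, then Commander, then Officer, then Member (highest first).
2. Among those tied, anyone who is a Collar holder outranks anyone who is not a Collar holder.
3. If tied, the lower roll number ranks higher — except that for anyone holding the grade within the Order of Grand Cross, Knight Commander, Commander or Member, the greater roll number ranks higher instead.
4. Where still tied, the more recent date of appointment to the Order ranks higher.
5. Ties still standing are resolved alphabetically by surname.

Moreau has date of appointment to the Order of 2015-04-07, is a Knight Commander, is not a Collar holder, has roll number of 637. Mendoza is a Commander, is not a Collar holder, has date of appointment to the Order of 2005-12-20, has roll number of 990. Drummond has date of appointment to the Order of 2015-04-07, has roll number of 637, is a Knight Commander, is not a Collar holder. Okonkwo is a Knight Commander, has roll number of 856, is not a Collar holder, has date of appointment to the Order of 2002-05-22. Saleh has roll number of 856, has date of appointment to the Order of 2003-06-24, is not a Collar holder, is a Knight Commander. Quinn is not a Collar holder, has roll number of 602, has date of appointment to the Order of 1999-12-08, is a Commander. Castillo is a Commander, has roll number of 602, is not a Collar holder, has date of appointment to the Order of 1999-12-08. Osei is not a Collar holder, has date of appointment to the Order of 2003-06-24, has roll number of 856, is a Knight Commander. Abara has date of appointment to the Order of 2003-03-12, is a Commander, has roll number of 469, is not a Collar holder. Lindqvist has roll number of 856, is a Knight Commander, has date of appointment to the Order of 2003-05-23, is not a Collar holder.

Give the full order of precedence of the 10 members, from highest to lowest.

Osei, Saleh, Lindqvist, Okonkwo, Drummond, Moreau, Mendoza, Castillo, Quinn, Abara

By grade within the Order: Osei, Saleh, Lindqvist, Okonkwo, Drummond and Moreau (Knight Commander); then Mendoza, Castillo, Quinn and Abara (Commander).
Osei, Saleh, Lindqvist, Okonkwo, Drummond and Moreau are each not a Collar holder, so the next rule applies.
Among Osei, Saleh, Lindqvist, Okonkwo, Drummond and Moreau, by roll number (higher first) (reversed rule for this group): Osei, Saleh, Lindqvist and Okonkwo (856) before Drummond and Moreau (637).
Among Osei, Saleh, Lindqvist and Okonkwo, by date of appointment to the Order (later first): Osei and Saleh (2003-06-24) before Lindqvist (2003-05-23) before Okonkwo (2002-05-22).
Among Osei and Saleh, alphabetically by surname: Osei before Saleh.
Drummond and Moreau both have date of appointment to the Order 2015-04-07, so the next rule applies.
Among Drummond and Moreau, alphabetically by surname: Drummond before Moreau.
Mendoza, Castillo, Quinn and Abara are each not a Collar holder, so the next rule applies.
Among Mendoza, Castillo, Quinn and Abara, by roll number (higher first) (reversed rule for this group): Mendoza (990) before Castillo and Quinn (602) before Abara (469).
Castillo and Quinn both have date of appointment to the Order 1999-12-08, so the next rule applies.
Among Castillo and Quinn, alphabetically by surname: Castillo before Quinn.
Full order: Osei, Saleh, Lindqvist, Okonkwo, Drummond, Moreau, Mendoza, Castillo, Quinn, Abara.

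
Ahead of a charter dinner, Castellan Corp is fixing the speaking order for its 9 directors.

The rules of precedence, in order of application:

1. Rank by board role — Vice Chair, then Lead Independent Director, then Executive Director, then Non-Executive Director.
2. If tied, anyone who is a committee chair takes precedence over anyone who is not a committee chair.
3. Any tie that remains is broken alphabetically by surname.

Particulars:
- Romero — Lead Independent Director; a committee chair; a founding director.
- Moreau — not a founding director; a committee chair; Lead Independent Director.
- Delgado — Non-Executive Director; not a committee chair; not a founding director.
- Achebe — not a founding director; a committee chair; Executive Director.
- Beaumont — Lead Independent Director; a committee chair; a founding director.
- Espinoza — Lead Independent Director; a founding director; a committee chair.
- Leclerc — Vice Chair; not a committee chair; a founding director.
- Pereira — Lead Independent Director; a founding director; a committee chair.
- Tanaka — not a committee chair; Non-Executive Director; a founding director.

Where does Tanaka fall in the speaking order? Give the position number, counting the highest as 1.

9

By board role: Leclerc (Vice Chair); then Beaumont, Espinoza, Moreau, Pereira and Romero (Lead Independent Director); then Achebe (Executive Director); then Delgado and Tanaka (Non-Executive Director).
Beaumont, Espinoza, Moreau, Pereira and Romero are each a committee chair, so the next rule applies.
Among Beaumont, Espinoza, Moreau, Pereira and Romero, alphabetically by surname: Beaumont before Espinoza before Moreau before Pereira before Romero.
Delgado and Tanaka are each not a committee chair, so the next rule applies.
Among Delgado and Tanaka, alphabetically by surname: Delgado before Tanaka.
Order: Leclerc, Beaumont, Espinoza, Moreau, Pereira, Romero, Achebe, Delgado, Tanaka. So position 9.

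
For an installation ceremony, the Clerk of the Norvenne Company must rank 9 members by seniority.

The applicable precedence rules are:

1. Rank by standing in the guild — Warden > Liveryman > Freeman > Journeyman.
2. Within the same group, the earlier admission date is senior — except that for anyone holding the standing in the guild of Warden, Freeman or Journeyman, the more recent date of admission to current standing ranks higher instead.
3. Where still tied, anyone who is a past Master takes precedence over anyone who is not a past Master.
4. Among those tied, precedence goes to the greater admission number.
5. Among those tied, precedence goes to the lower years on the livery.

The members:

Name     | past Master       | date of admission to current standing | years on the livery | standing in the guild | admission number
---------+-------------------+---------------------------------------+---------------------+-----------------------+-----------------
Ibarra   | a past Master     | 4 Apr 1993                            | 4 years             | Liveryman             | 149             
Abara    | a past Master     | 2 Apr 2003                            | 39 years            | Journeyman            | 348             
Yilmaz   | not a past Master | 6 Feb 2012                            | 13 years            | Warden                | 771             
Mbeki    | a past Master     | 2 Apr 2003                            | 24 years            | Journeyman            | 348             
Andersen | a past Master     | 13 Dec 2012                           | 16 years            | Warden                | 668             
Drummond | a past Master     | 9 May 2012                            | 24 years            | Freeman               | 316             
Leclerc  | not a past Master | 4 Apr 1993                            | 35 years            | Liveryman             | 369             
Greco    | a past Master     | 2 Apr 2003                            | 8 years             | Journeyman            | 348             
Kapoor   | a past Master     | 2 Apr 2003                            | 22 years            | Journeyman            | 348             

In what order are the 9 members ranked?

By standing in the guild: Andersen and Yilmaz (Warden); then Ibarra and Leclerc (Liveryman); then Drummond (Freeman); then Greco, Kapoor, Mbeki and Abara (Journeyman).
Among Andersen and Yilmaz, by date of admission to current standing (later first) (reversed rule for this group): Andersen (13 Dec 2012) before Yilmaz (6 Feb 2012).
Ibarra and Leclerc both have date of admission to current standing 4 Apr 1993, so the next rule applies.
Among Ibarra and Leclerc, a past Master before not a past Master: Ibarra (a past Master) before Leclerc (not a past Master).
Greco, Kapoor, Mbeki and Abara all have date of admission to current standing 2 Apr 2003, so the next rule applies.
Greco, Kapoor, Mbeki and Abara are each a past Master, so the next rule applies.
Greco, Kapoor, Mbeki and Abara all have admission number 348, so the next rule applies.
Among Greco, Kapoor, Mbeki and Abara, by years on the livery (lower first): Greco (8 years) before Kapoor (22 years) before Mbeki (24 years) before Abara (39 years).
Full order: Andersen, Yilmaz, Ibarra, Leclerc, Drummond, Greco, Kapoor, Mbeki, Abara.

Andersen, Yilmaz, Ibarra, Leclerc, Drummond, Greco, Kapoor, Mbeki, Abara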